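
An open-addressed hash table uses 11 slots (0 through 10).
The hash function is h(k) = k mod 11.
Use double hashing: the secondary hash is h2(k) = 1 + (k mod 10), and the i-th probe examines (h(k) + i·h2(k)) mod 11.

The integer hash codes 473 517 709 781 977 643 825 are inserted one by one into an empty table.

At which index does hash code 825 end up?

1

473: h=0 → slot 0
517: h=0, h2=8, probe 0,8 → slot 8
709: h=5 → slot 5
781: h=0, h2=2, probe 0,2 → slot 2
977: h=9 → slot 9
643: h=5, h2=4, probe 5,9,2,6 → slot 6
825: h=0, h2=6, probe 0,6,1 → slot 1
Table: [473, 825, 781, ., ., 709, 643, ., 517, 977, .]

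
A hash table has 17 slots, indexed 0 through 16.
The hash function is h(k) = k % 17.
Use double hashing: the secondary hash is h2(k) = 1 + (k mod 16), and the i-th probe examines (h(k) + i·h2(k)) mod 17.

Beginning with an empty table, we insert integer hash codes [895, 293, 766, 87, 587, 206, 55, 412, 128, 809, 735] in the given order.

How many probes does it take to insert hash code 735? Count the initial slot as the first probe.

895: h=11 → slot 11
293: h=4 → slot 4
766: h=1 → slot 1
87: h=2 → slot 2
587: h=9 → slot 9
206: h=2, h2=15, probe 2,0 → slot 0
55: h=4, h2=8, probe 4,12 → slot 12
412: h=4, h2=13, probe 4,0,13 → slot 13
128: h=9, h2=1, probe 9,10 → slot 10
809: h=10, h2=10, probe 10,3 → slot 3
735: h=4, h2=16, probe 4,3,2,1,0,16 → slot 16
Table: [206, 766, 87, 809, 293, ∅, ∅, ∅, ∅, 587, 128, 895, 55, 412, ∅, ∅, 735]

6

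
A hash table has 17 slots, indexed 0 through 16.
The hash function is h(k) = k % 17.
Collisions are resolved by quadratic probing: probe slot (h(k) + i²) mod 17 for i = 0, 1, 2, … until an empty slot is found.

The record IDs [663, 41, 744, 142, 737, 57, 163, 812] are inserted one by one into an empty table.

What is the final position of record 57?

663: h=0 → slot 0
41: h=7 → slot 7
744: h=13 → slot 13
142: h=6 → slot 6
737: h=6, probe 6,7,10 → slot 10
57: h=6, probe 6,7,10,15 → slot 15
163: h=10, probe 10,11 → slot 11
812: h=13, probe 13,14 → slot 14
Table: [663, ., ., ., ., ., 142, 41, ., ., 737, 163, ., 744, 812, 57, .]

15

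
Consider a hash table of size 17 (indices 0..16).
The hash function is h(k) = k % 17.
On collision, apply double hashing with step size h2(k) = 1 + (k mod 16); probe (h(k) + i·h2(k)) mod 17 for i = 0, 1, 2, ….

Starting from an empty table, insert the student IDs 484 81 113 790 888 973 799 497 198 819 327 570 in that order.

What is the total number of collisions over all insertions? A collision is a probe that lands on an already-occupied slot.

484 hashes to 8; slot 8 is free → place at 8.
81 hashes to 13; slot 13 is free → place at 13.
113 hashes to 11; slot 11 is free → place at 11.
790 hashes to 8, h2=7; 8 taken → place at 15.
888 hashes to 4; slot 4 is free → place at 4.
973 hashes to 4, h2=14; 4 taken → place at 1.
799 hashes to 0; slot 0 is free → place at 0.
497 hashes to 4, h2=2; 4 taken → place at 6.
198 hashes to 11, h2=7; 11,1,8,15 taken → place at 5.
819 hashes to 3; slot 3 is free → place at 3.
327 hashes to 4, h2=8; 4 taken → place at 12.
570 hashes to 9; slot 9 is free → place at 9.
Table: [799, 973, _, 819, 888, 198, 497, _, 484, 570, _, 113, 327, 81, _, 790, _]

8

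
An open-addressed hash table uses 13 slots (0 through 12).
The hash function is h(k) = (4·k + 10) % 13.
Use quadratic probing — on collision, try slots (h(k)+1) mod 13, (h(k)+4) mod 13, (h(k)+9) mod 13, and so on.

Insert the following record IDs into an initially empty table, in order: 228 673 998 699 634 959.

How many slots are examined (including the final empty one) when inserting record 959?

6

Insert 228: h=12, slot 12 empty -> index 12.
Insert 673: h=11, slot 11 empty -> index 11.
Insert 998: h=11, slots 11,12 occupied -> index 2.
Insert 699: h=11, slots 11,12,2 occupied -> index 7.
Insert 634: h=11, slots 11,12,2,7 occupied -> index 1.
Insert 959: h=11, slots 11,12,2,7,1 occupied -> index 10.
Table: [—, 634, 998, —, —, —, —, 699, —, —, 959, 673, 228]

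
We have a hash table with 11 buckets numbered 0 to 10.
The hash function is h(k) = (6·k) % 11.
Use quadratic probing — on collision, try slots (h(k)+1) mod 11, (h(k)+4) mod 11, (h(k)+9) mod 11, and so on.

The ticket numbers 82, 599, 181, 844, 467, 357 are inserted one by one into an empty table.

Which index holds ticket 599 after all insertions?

Insert 82: h=8, slot 8 empty -> index 8.
Insert 599: h=8, slot 8 occupied -> index 9.
Insert 181: h=8, slots 8,9 occupied -> index 1.
Insert 844: h=4, slot 4 empty -> index 4.
Insert 467: h=8, slots 8,9,1 occupied -> index 6.
Insert 357: h=8, slots 8,9,1,6 occupied -> index 2.
Table: [—, 181, 357, —, 844, —, 467, —, 82, 599, —]

9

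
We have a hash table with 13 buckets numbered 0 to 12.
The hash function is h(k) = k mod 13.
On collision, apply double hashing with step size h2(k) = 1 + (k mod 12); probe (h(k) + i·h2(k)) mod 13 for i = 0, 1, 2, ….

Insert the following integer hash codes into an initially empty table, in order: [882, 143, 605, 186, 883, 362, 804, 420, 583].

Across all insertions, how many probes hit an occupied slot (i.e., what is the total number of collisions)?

7

882 hashes to 11; slot 11 is free -> place at 11.
143 hashes to 0; slot 0 is free -> place at 0.
605 hashes to 7; slot 7 is free -> place at 7.
186 hashes to 4; slot 4 is free -> place at 4.
883 hashes to 12; slot 12 is free -> place at 12.
362 hashes to 11, h2=3; 11 taken -> place at 1.
804 hashes to 11, h2=1; 11,12,0,1 taken -> place at 2.
420 hashes to 4, h2=1; 4 taken -> place at 5.
583 hashes to 11, h2=8; 11 taken -> place at 6.
Table: [143, 362, 804, —, 186, 420, 583, 605, —, —, —, 882, 883]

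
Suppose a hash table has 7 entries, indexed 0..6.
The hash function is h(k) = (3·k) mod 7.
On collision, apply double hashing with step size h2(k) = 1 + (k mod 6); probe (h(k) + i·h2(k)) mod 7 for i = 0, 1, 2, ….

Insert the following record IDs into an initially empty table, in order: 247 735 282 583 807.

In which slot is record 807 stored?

Insert 247: h=6, slot 6 empty → index 6.
Insert 735: h=0, slot 0 empty → index 0.
Insert 282: h=6, h2=1, slots 6,0 occupied → index 1.
Insert 583: h=6, h2=2, slots 6,1 occupied → index 3.
Insert 807: h=6, h2=4, slots 6,3,0 occupied → index 4.
Table: [735, 282, ., 583, 807, ., 247]

4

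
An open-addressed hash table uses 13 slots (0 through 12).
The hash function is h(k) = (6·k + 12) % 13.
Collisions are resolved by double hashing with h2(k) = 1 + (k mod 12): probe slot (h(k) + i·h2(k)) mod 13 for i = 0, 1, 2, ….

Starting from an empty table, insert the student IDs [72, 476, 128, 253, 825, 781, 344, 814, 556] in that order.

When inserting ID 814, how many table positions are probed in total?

Insert 72: h=2, slot 2 empty -> index 2.
Insert 476: h=8, slot 8 empty -> index 8.
Insert 128: h=0, slot 0 empty -> index 0.
Insert 253: h=9, slot 9 empty -> index 9.
Insert 825: h=9, h2=10, slot 9 occupied -> index 6.
Insert 781: h=5, slot 5 empty -> index 5.
Insert 344: h=9, h2=9, slots 9,5 occupied -> index 1.
Insert 814: h=8, h2=11, slots 8,6 occupied -> index 4.
Insert 556: h=7, slot 7 empty -> index 7.
Table: [128, 344, 72, —, 814, 781, 825, 556, 476, 253, —, —, —]

3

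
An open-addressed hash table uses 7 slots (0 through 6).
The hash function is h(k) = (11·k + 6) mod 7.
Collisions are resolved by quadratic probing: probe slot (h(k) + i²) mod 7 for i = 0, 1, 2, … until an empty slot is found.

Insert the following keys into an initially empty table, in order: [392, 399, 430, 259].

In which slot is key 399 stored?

Insert 392: h=6, slot 6 empty => index 6.
Insert 399: h=6, slot 6 occupied => index 0.
Insert 430: h=4, slot 4 empty => index 4.
Insert 259: h=6, slots 6,0 occupied => index 3.
Table: [399, ., ., 259, 430, ., 392]

0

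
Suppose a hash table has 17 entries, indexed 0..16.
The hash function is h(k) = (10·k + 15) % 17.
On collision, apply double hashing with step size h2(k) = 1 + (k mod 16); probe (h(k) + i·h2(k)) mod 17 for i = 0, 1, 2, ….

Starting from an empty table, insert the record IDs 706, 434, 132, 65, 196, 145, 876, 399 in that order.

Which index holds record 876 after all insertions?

16

706: h=3 -> slot 3
434: h=3, h2=3, probe 3,6 -> slot 6
132: h=9 -> slot 9
65: h=2 -> slot 2
196: h=3, h2=5, probe 3,8 -> slot 8
145: h=3, h2=2, probe 3,5 -> slot 5
876: h=3, h2=13, probe 3,16 -> slot 16
399: h=10 -> slot 10
Table: [_, _, 65, 706, _, 145, 434, _, 196, 132, 399, _, _, _, _, _, 876]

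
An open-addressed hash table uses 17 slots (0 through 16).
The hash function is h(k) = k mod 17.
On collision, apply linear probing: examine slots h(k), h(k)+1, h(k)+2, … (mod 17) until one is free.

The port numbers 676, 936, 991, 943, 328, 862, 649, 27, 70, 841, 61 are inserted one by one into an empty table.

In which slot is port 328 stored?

6

676: h=13 => slot 13
936: h=1 => slot 1
991: h=5 => slot 5
943: h=8 => slot 8
328: h=5, probe 5,6 => slot 6
862: h=12 => slot 12
649: h=3 => slot 3
27: h=10 => slot 10
70: h=2 => slot 2
841: h=8, probe 8,9 => slot 9
61: h=10, probe 10,11 => slot 11
Table: [-, 936, 70, 649, -, 991, 328, -, 943, 841, 27, 61, 862, 676, -, -, -]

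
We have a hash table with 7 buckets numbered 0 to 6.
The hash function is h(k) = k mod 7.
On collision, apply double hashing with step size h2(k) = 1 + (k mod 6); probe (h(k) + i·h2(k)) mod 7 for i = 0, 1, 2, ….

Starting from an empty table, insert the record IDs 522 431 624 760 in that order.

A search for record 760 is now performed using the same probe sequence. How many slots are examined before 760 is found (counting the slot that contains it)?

522 hashes to 4; slot 4 is free → place at 4.
431 hashes to 4, h2=6; 4 taken → place at 3.
624 hashes to 1; slot 1 is free → place at 1.
760 hashes to 4, h2=5; 4 taken → place at 2.
Table: [-, 624, 760, 431, 522, -, -]
Lookup 760: h=4, h2=5, probe 4,2 → found at 2.

2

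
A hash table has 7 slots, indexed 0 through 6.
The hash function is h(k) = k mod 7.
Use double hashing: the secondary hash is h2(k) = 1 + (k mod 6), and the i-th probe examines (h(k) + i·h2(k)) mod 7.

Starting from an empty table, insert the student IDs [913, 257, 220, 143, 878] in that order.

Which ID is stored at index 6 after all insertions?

913 hashes to 3; slot 3 is free → place at 3.
257 hashes to 5; slot 5 is free → place at 5.
220 hashes to 3, h2=5; 3 taken → place at 1.
143 hashes to 3, h2=6; 3 taken → place at 2.
878 hashes to 3, h2=3; 3 taken → place at 6.
Table: [—, 220, 143, 913, —, 257, 878]

878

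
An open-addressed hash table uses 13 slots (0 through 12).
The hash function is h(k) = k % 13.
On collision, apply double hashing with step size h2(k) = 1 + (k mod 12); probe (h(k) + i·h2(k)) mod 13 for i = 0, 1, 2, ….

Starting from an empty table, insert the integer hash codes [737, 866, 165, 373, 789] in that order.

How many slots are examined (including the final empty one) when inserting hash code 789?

737 hashes to 9; slot 9 is free -> place at 9.
866 hashes to 8; slot 8 is free -> place at 8.
165 hashes to 9, h2=10; 9 taken -> place at 6.
373 hashes to 9, h2=2; 9 taken -> place at 11.
789 hashes to 9, h2=10; 9,6 taken -> place at 3.
Table: [., ., ., 789, ., ., 165, ., 866, 737, ., 373, .]

3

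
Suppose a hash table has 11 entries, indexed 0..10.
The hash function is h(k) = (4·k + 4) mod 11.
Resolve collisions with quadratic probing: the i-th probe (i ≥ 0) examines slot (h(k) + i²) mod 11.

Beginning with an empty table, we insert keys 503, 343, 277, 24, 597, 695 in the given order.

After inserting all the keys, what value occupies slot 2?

Insert 503: h=3, slot 3 empty => index 3.
Insert 343: h=1, slot 1 empty => index 1.
Insert 277: h=1, slot 1 occupied => index 2.
Insert 24: h=1, slots 1,2 occupied => index 5.
Insert 597: h=5, slot 5 occupied => index 6.
Insert 695: h=1, slots 1,2,5 occupied => index 10.
Table: [∅, 343, 277, 503, ∅, 24, 597, ∅, ∅, ∅, 695]

277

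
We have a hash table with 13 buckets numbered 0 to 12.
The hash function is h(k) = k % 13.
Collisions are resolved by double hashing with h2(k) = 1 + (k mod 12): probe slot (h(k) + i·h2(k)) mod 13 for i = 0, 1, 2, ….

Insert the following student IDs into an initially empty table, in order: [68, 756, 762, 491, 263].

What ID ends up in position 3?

68

68: h=3 -> slot 3
756: h=2 -> slot 2
762: h=8 -> slot 8
491: h=10 -> slot 10
263: h=3, h2=12, probe 3,2,1 -> slot 1
Table: [_, 263, 756, 68, _, _, _, _, 762, _, 491, _, _]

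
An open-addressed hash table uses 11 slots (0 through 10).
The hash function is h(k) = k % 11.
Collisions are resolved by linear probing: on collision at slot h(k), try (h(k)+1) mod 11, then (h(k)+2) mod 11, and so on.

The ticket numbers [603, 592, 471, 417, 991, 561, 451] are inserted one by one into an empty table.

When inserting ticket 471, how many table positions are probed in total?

3

603 hashes to 9; slot 9 is free -> place at 9.
592 hashes to 9; 9 taken -> place at 10.
471 hashes to 9; 9,10 taken -> place at 0.
417 hashes to 10; 10,0 taken -> place at 1.
991 hashes to 1; 1 taken -> place at 2.
561 hashes to 0; 0,1,2 taken -> place at 3.
451 hashes to 0; 0,1,2,3 taken -> place at 4.
Table: [471, 417, 991, 561, 451, _, _, _, _, 603, 592]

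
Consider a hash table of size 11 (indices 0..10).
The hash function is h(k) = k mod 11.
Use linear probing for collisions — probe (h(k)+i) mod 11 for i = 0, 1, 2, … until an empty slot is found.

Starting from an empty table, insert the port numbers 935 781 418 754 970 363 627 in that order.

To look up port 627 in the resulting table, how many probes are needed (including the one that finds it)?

Insert 935: h=0, slot 0 empty => index 0.
Insert 781: h=0, slot 0 occupied => index 1.
Insert 418: h=0, slots 0,1 occupied => index 2.
Insert 754: h=6, slot 6 empty => index 6.
Insert 970: h=2, slot 2 occupied => index 3.
Insert 363: h=0, slots 0,1,2,3 occupied => index 4.
Insert 627: h=0, slots 0,1,2,3,4 occupied => index 5.
Table: [935, 781, 418, 970, 363, 627, 754, _, _, _, _]
Lookup 627: h=0, probe 0,1,2,3,4,5 → found at 5.

6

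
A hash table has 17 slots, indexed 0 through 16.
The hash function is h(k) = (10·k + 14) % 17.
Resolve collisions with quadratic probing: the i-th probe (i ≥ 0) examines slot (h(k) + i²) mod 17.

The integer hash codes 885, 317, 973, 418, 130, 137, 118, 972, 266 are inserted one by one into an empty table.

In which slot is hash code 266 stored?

885: h=7 -> slot 7
317: h=5 -> slot 5
973: h=3 -> slot 3
418: h=12 -> slot 12
130: h=5, probe 5,6 -> slot 6
137: h=7, probe 7,8 -> slot 8
118: h=4 -> slot 4
972: h=10 -> slot 10
266: h=5, probe 5,6,9 -> slot 9
Table: [-, -, -, 973, 118, 317, 130, 885, 137, 266, 972, -, 418, -, -, -, -]

9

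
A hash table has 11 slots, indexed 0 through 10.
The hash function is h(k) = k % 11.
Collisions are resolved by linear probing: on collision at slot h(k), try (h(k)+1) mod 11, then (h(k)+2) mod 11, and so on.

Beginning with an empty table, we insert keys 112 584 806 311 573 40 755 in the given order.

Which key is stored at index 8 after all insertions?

Insert 112: h=2, slot 2 empty → index 2.
Insert 584: h=1, slot 1 empty → index 1.
Insert 806: h=3, slot 3 empty → index 3.
Insert 311: h=3, slot 3 occupied → index 4.
Insert 573: h=1, slots 1,2,3,4 occupied → index 5.
Insert 40: h=7, slot 7 empty → index 7.
Insert 755: h=7, slot 7 occupied → index 8.
Table: [_, 584, 112, 806, 311, 573, _, 40, 755, _, _]

755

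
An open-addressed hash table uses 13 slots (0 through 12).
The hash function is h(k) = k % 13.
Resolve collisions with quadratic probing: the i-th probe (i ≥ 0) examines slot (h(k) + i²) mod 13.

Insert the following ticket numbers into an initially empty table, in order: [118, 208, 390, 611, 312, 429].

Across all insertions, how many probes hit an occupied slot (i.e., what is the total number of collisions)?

14

Insert 118: h=1, slot 1 empty -> index 1.
Insert 208: h=0, slot 0 empty -> index 0.
Insert 390: h=0, slots 0,1 occupied -> index 4.
Insert 611: h=0, slots 0,1,4 occupied -> index 9.
Insert 312: h=0, slots 0,1,4,9 occupied -> index 3.
Insert 429: h=0, slots 0,1,4,9,3 occupied -> index 12.
Table: [208, 118, —, 312, 390, —, —, —, —, 611, —, —, 429]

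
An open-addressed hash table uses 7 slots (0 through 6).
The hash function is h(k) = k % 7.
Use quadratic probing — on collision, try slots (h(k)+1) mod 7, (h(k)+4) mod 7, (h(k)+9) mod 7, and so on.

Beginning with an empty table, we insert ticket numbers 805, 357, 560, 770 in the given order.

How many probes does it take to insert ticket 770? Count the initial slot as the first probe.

4

805: h=0 -> slot 0
357: h=0, probe 0,1 -> slot 1
560: h=0, probe 0,1,4 -> slot 4
770: h=0, probe 0,1,4,2 -> slot 2
Table: [805, 357, 770, -, 560, -, -]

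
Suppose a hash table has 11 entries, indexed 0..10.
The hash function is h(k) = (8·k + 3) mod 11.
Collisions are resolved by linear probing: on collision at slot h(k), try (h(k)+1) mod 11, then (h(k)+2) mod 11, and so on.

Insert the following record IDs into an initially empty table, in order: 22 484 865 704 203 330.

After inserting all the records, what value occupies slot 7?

330

22 hashes to 3; slot 3 is free => place at 3.
484 hashes to 3; 3 taken => place at 4.
865 hashes to 4; 4 taken => place at 5.
704 hashes to 3; 3,4,5 taken => place at 6.
203 hashes to 10; slot 10 is free => place at 10.
330 hashes to 3; 3,4,5,6 taken => place at 7.
Table: [_, _, _, 22, 484, 865, 704, 330, _, _, 203]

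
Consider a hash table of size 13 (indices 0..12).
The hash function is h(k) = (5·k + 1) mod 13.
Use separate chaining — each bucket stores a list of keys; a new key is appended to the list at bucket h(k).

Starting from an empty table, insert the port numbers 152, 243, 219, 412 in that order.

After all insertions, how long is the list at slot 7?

3

Insert 152: h=7, bucket 7 empty -> new chain.
Insert 243: h=7, bucket 7 nonempty -> append to chain.
Insert 219: h=4, bucket 4 empty -> new chain.
Insert 412: h=7, bucket 7 nonempty -> append to chain.
Final buckets:
0: -
1: -
2: -
3: -
4: 219
5: -
6: -
7: 152 -> 243 -> 412
8: -
9: -
10: -
11: -
12: -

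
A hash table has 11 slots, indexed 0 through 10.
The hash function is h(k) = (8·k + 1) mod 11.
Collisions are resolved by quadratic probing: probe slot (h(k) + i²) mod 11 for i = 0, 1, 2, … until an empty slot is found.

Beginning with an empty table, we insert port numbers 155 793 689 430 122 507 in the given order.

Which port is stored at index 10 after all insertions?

155: h=9 => slot 9
793: h=9, probe 9,10 => slot 10
689: h=2 => slot 2
430: h=9, probe 9,10,2,7 => slot 7
122: h=9, probe 9,10,2,7,3 => slot 3
507: h=9, probe 9,10,2,7,3,1 => slot 1
Table: [., 507, 689, 122, ., ., ., 430, ., 155, 793]

793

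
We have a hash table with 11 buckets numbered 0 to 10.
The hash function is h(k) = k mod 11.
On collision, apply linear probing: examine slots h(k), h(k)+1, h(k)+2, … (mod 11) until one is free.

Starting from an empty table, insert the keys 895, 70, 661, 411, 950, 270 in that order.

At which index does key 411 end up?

6

895: h=4 => slot 4
70: h=4, probe 4,5 => slot 5
661: h=1 => slot 1
411: h=4, probe 4,5,6 => slot 6
950: h=4, probe 4,5,6,7 => slot 7
270: h=6, probe 6,7,8 => slot 8
Table: [—, 661, —, —, 895, 70, 411, 950, 270, —, —]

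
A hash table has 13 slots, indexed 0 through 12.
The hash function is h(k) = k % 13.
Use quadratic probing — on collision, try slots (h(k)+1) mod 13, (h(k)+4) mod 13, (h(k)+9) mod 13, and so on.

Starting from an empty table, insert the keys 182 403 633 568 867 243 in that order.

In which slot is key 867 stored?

182 hashes to 0; slot 0 is free => place at 0.
403 hashes to 0; 0 taken => place at 1.
633 hashes to 9; slot 9 is free => place at 9.
568 hashes to 9; 9 taken => place at 10.
867 hashes to 9; 9,10,0 taken => place at 5.
243 hashes to 9; 9,10,0,5 taken => place at 12.
Table: [182, 403, —, —, —, 867, —, —, —, 633, 568, —, 243]

5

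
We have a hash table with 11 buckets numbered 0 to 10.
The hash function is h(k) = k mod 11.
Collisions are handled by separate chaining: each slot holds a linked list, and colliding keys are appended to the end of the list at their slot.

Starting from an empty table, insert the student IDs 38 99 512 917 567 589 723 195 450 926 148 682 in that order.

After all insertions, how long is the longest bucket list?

Insert 38: h=5, bucket 5 empty → new chain.
Insert 99: h=0, bucket 0 empty → new chain.
Insert 512: h=6, bucket 6 empty → new chain.
Insert 917: h=4, bucket 4 empty → new chain.
Insert 567: h=6, bucket 6 nonempty → append to chain.
Insert 589: h=6, bucket 6 nonempty → append to chain.
Insert 723: h=8, bucket 8 empty → new chain.
Insert 195: h=8, bucket 8 nonempty → append to chain.
Insert 450: h=10, bucket 10 empty → new chain.
Insert 926: h=2, bucket 2 empty → new chain.
Insert 148: h=5, bucket 5 nonempty → append to chain.
Insert 682: h=0, bucket 0 nonempty → append to chain.
Final buckets:
0: 99 -> 682
1: —
2: 926
3: —
4: 917
5: 38 -> 148
6: 512 -> 567 -> 589
7: —
8: 723 -> 195
9: —
10: 450

3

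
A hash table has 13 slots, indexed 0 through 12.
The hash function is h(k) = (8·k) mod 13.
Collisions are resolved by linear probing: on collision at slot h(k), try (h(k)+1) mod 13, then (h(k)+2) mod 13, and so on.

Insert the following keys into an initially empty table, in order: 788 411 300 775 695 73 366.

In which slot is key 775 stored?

1

788: h=12 => slot 12
411: h=12, probe 12,0 => slot 0
300: h=8 => slot 8
775: h=12, probe 12,0,1 => slot 1
695: h=9 => slot 9
73: h=12, probe 12,0,1,2 => slot 2
366: h=3 => slot 3
Table: [411, 775, 73, 366, —, —, —, —, 300, 695, —, —, 788]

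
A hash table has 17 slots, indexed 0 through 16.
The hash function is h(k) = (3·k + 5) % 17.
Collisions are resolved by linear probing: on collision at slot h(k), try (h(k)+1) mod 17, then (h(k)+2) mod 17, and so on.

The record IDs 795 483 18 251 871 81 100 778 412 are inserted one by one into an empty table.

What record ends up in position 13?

778

795 hashes to 10; slot 10 is free → place at 10.
483 hashes to 9; slot 9 is free → place at 9.
18 hashes to 8; slot 8 is free → place at 8.
251 hashes to 10; 10 taken → place at 11.
871 hashes to 0; slot 0 is free → place at 0.
81 hashes to 10; 10,11 taken → place at 12.
100 hashes to 16; slot 16 is free → place at 16.
778 hashes to 10; 10,11,12 taken → place at 13.
412 hashes to 0; 0 taken → place at 1.
Table: [871, 412, —, —, —, —, —, —, 18, 483, 795, 251, 81, 778, —, —, 100]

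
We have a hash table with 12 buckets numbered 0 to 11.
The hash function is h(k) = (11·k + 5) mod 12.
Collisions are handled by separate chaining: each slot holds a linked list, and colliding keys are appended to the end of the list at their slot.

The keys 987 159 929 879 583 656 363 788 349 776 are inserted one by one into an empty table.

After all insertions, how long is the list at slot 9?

987 -> bucket 2
159 -> bucket 2 (collision)
929 -> bucket 0
879 -> bucket 2 (collision)
583 -> bucket 10
656 -> bucket 9
363 -> bucket 2 (collision)
788 -> bucket 9 (collision)
349 -> bucket 4
776 -> bucket 9 (collision)
Final buckets:
0: 929
1: —
2: 987 -> 159 -> 879 -> 363
3: —
4: 349
5: —
6: —
7: —
8: —
9: 656 -> 788 -> 776
10: 583
11: —

3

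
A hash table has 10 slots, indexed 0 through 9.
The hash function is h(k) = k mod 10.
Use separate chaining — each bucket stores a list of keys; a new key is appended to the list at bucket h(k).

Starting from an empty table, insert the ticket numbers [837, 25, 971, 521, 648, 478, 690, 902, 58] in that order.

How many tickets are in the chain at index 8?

3

Insert 837: h=7, bucket 7 empty -> new chain.
Insert 25: h=5, bucket 5 empty -> new chain.
Insert 971: h=1, bucket 1 empty -> new chain.
Insert 521: h=1, bucket 1 nonempty -> append to chain.
Insert 648: h=8, bucket 8 empty -> new chain.
Insert 478: h=8, bucket 8 nonempty -> append to chain.
Insert 690: h=0, bucket 0 empty -> new chain.
Insert 902: h=2, bucket 2 empty -> new chain.
Insert 58: h=8, bucket 8 nonempty -> append to chain.
Final buckets:
0: 690
1: 971 -> 521
2: 902
3: _
4: _
5: 25
6: _
7: 837
8: 648 -> 478 -> 58
9: _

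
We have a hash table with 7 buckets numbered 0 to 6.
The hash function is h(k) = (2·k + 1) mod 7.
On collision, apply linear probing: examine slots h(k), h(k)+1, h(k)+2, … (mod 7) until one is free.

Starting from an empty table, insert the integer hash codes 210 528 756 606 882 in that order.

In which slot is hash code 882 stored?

Insert 210: h=1, slot 1 empty → index 1.
Insert 528: h=0, slot 0 empty → index 0.
Insert 756: h=1, slot 1 occupied → index 2.
Insert 606: h=2, slot 2 occupied → index 3.
Insert 882: h=1, slots 1,2,3 occupied → index 4.
Table: [528, 210, 756, 606, 882, _, _]

4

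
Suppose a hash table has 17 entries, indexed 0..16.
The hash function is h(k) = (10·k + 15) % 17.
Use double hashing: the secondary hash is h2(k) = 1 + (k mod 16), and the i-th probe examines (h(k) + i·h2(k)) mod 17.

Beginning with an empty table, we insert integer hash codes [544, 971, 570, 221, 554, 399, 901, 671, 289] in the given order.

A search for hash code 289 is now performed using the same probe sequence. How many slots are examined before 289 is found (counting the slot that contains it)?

2

544: h=15 => slot 15
971: h=1 => slot 1
570: h=3 => slot 3
221: h=15, h2=14, probe 15,12 => slot 12
554: h=13 => slot 13
399: h=10 => slot 10
901: h=15, h2=6, probe 15,4 => slot 4
671: h=10, h2=16, probe 10,9 => slot 9
289: h=15, h2=2, probe 15,0 => slot 0
Table: [289, 971, _, 570, 901, _, _, _, _, 671, 399, _, 221, 554, _, 544, _]
Lookup 289: h=15, h2=2, probe 15,0 → found at 0.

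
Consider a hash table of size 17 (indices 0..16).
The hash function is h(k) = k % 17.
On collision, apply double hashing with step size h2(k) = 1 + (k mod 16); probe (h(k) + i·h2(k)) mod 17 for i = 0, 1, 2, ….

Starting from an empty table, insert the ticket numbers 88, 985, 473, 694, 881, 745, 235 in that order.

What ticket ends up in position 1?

88: h=3 → slot 3
985: h=16 → slot 16
473: h=14 → slot 14
694: h=14, h2=7, probe 14,4 → slot 4
881: h=14, h2=2, probe 14,16,1 → slot 1
745: h=14, h2=10, probe 14,7 → slot 7
235: h=14, h2=12, probe 14,9 → slot 9
Table: [—, 881, —, 88, 694, —, —, 745, —, 235, —, —, —, —, 473, —, 985]

881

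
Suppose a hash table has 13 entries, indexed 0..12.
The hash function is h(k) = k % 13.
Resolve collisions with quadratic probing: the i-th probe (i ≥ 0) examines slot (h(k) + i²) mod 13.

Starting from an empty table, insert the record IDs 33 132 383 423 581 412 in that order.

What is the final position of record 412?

Insert 33: h=7, slot 7 empty → index 7.
Insert 132: h=2, slot 2 empty → index 2.
Insert 383: h=6, slot 6 empty → index 6.
Insert 423: h=7, slot 7 occupied → index 8.
Insert 581: h=9, slot 9 empty → index 9.
Insert 412: h=9, slot 9 occupied → index 10.
Table: [_, _, 132, _, _, _, 383, 33, 423, 581, 412, _, _]

10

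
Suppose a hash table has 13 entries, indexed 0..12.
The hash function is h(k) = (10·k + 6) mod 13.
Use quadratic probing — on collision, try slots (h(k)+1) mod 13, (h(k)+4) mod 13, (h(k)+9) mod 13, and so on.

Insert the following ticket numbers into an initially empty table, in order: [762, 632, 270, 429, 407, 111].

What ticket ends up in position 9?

632

Insert 762: h=8, slot 8 empty => index 8.
Insert 632: h=8, slot 8 occupied => index 9.
Insert 270: h=2, slot 2 empty => index 2.
Insert 429: h=6, slot 6 empty => index 6.
Insert 407: h=7, slot 7 empty => index 7.
Insert 111: h=11, slot 11 empty => index 11.
Table: [∅, ∅, 270, ∅, ∅, ∅, 429, 407, 762, 632, ∅, 111, ∅]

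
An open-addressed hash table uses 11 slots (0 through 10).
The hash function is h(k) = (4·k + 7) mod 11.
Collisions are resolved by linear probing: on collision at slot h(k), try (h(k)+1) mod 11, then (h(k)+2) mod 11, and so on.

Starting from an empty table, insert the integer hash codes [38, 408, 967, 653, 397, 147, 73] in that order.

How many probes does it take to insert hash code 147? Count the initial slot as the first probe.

38 hashes to 5; slot 5 is free -> place at 5.
408 hashes to 0; slot 0 is free -> place at 0.
967 hashes to 3; slot 3 is free -> place at 3.
653 hashes to 1; slot 1 is free -> place at 1.
397 hashes to 0; 0,1 taken -> place at 2.
147 hashes to 1; 1,2,3 taken -> place at 4.
73 hashes to 2; 2,3,4,5 taken -> place at 6.
Table: [408, 653, 397, 967, 147, 38, 73, _, _, _, _]

4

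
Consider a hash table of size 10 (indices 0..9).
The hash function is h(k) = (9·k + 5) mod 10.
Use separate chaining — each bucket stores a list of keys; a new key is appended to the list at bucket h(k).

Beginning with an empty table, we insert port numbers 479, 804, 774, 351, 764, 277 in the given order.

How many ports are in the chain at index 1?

3

Insert 479: h=6, bucket 6 empty -> new chain.
Insert 804: h=1, bucket 1 empty -> new chain.
Insert 774: h=1, bucket 1 nonempty -> append to chain.
Insert 351: h=4, bucket 4 empty -> new chain.
Insert 764: h=1, bucket 1 nonempty -> append to chain.
Insert 277: h=8, bucket 8 empty -> new chain.
Final buckets:
0: .
1: 804 -> 774 -> 764
2: .
3: .
4: 351
5: .
6: 479
7: .
8: 277
9: .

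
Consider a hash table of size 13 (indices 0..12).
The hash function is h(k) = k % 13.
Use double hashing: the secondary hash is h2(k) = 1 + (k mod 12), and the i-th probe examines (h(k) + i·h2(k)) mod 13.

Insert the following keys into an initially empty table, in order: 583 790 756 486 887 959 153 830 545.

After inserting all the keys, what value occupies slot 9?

583 hashes to 11; slot 11 is free → place at 11.
790 hashes to 10; slot 10 is free → place at 10.
756 hashes to 2; slot 2 is free → place at 2.
486 hashes to 5; slot 5 is free → place at 5.
887 hashes to 3; slot 3 is free → place at 3.
959 hashes to 10, h2=12; 10 taken → place at 9.
153 hashes to 10, h2=10; 10 taken → place at 7.
830 hashes to 11, h2=3; 11 taken → place at 1.
545 hashes to 12; slot 12 is free → place at 12.
Table: [., 830, 756, 887, ., 486, ., 153, ., 959, 790, 583, 545]

959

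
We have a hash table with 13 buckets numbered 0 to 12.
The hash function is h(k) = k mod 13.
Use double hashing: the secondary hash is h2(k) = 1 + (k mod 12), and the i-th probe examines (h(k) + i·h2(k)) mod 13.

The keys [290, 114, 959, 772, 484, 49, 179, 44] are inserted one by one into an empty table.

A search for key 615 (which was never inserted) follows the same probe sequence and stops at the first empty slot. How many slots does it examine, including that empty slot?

5

290: h=4 -> slot 4
114: h=10 -> slot 10
959: h=10, h2=12, probe 10,9 -> slot 9
772: h=5 -> slot 5
484: h=3 -> slot 3
49: h=10, h2=2, probe 10,12 -> slot 12
179: h=10, h2=12, probe 10,9,8 -> slot 8
44: h=5, h2=9, probe 5,1 -> slot 1
Table: [., 44, ., 484, 290, 772, ., ., 179, 959, 114, ., 49]
Lookup 615: h=4, h2=4, probe 4,8,12,3,7 → slot 7 empty, not found.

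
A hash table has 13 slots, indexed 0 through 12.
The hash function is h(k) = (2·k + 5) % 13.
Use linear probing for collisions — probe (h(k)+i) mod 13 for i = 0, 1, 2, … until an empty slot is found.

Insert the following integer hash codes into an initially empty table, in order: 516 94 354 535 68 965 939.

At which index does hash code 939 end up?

516: h=10 → slot 10
94: h=11 → slot 11
354: h=11, probe 11,12 → slot 12
535: h=9 → slot 9
68: h=11, probe 11,12,0 → slot 0
965: h=11, probe 11,12,0,1 → slot 1
939: h=11, probe 11,12,0,1,2 → slot 2
Table: [68, 965, 939, ., ., ., ., ., ., 535, 516, 94, 354]

2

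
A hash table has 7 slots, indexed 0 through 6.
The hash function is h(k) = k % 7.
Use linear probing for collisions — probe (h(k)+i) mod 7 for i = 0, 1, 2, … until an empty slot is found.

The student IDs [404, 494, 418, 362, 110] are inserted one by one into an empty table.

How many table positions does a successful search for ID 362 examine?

404: h=5 → slot 5
494: h=4 → slot 4
418: h=5, probe 5,6 → slot 6
362: h=5, probe 5,6,0 → slot 0
110: h=5, probe 5,6,0,1 → slot 1
Table: [362, 110, ∅, ∅, 494, 404, 418]
Lookup 362: h=5, probe 5,6,0 → found at 0.

3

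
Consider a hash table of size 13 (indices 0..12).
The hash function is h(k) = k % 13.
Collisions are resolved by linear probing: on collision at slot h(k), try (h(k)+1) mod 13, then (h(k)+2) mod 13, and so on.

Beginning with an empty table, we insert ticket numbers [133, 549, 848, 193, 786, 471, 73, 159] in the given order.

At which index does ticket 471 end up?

7

Insert 133: h=3, slot 3 empty => index 3.
Insert 549: h=3, slot 3 occupied => index 4.
Insert 848: h=3, slots 3,4 occupied => index 5.
Insert 193: h=11, slot 11 empty => index 11.
Insert 786: h=6, slot 6 empty => index 6.
Insert 471: h=3, slots 3,4,5,6 occupied => index 7.
Insert 73: h=8, slot 8 empty => index 8.
Insert 159: h=3, slots 3,4,5,6,7,8 occupied => index 9.
Table: [-, -, -, 133, 549, 848, 786, 471, 73, 159, -, 193, -]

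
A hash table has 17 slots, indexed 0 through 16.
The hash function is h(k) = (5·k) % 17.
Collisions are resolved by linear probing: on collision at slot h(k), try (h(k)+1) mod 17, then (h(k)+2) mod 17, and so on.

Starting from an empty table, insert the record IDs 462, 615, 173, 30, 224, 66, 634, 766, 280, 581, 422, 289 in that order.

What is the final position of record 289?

4

462: h=15 → slot 15
615: h=15, probe 15,16 → slot 16
173: h=15, probe 15,16,0 → slot 0
30: h=14 → slot 14
224: h=15, probe 15,16,0,1 → slot 1
66: h=7 → slot 7
634: h=8 → slot 8
766: h=5 → slot 5
280: h=6 → slot 6
581: h=15, probe 15,16,0,1,2 → slot 2
422: h=2, probe 2,3 → slot 3
289: h=0, probe 0,1,2,3,4 → slot 4
Table: [173, 224, 581, 422, 289, 766, 280, 66, 634, —, —, —, —, —, 30, 462, 615]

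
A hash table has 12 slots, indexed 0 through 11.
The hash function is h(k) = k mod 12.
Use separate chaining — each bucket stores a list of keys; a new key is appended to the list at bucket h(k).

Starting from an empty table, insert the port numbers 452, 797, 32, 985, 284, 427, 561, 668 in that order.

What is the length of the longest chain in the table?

Insert 452: h=8, bucket 8 empty -> new chain.
Insert 797: h=5, bucket 5 empty -> new chain.
Insert 32: h=8, bucket 8 nonempty -> append to chain.
Insert 985: h=1, bucket 1 empty -> new chain.
Insert 284: h=8, bucket 8 nonempty -> append to chain.
Insert 427: h=7, bucket 7 empty -> new chain.
Insert 561: h=9, bucket 9 empty -> new chain.
Insert 668: h=8, bucket 8 nonempty -> append to chain.
Final buckets:
0: _
1: 985
2: _
3: _
4: _
5: 797
6: _
7: 427
8: 452 -> 32 -> 284 -> 668
9: 561
10: _
11: _

4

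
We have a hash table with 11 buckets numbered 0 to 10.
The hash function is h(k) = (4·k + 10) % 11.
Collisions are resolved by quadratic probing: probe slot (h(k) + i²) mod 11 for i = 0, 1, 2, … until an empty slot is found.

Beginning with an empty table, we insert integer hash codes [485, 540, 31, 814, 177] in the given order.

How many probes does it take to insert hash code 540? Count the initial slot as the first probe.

Insert 485: h=3, slot 3 empty => index 3.
Insert 540: h=3, slot 3 occupied => index 4.
Insert 31: h=2, slot 2 empty => index 2.
Insert 814: h=10, slot 10 empty => index 10.
Insert 177: h=3, slots 3,4 occupied => index 7.
Table: [_, _, 31, 485, 540, _, _, 177, _, _, 814]

2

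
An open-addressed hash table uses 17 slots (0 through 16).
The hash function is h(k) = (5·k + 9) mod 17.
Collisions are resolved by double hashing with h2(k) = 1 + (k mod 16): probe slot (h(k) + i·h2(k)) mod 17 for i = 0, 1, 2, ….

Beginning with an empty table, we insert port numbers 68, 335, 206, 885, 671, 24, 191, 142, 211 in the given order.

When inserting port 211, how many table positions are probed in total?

6

68 hashes to 9; slot 9 is free -> place at 9.
335 hashes to 1; slot 1 is free -> place at 1.
206 hashes to 2; slot 2 is free -> place at 2.
885 hashes to 14; slot 14 is free -> place at 14.
671 hashes to 15; slot 15 is free -> place at 15.
24 hashes to 10; slot 10 is free -> place at 10.
191 hashes to 12; slot 12 is free -> place at 12.
142 hashes to 5; slot 5 is free -> place at 5.
211 hashes to 10, h2=4; 10,14,1,5,9 taken -> place at 13.
Table: [-, 335, 206, -, -, 142, -, -, -, 68, 24, -, 191, 211, 885, 671, -]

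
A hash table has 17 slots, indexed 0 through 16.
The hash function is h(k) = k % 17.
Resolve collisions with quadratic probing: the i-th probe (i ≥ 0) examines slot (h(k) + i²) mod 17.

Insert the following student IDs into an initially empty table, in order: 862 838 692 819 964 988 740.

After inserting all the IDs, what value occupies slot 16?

862 hashes to 12; slot 12 is free => place at 12.
838 hashes to 5; slot 5 is free => place at 5.
692 hashes to 12; 12 taken => place at 13.
819 hashes to 3; slot 3 is free => place at 3.
964 hashes to 12; 12,13 taken => place at 16.
988 hashes to 2; slot 2 is free => place at 2.
740 hashes to 9; slot 9 is free => place at 9.
Table: [—, —, 988, 819, —, 838, —, —, —, 740, —, —, 862, 692, —, —, 964]

964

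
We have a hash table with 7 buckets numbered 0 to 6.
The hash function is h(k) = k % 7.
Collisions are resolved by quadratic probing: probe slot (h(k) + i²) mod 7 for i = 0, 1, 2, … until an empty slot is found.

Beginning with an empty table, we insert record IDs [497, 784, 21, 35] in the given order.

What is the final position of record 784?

497 hashes to 0; slot 0 is free → place at 0.
784 hashes to 0; 0 taken → place at 1.
21 hashes to 0; 0,1 taken → place at 4.
35 hashes to 0; 0,1,4 taken → place at 2.
Table: [497, 784, 35, _, 21, _, _]

1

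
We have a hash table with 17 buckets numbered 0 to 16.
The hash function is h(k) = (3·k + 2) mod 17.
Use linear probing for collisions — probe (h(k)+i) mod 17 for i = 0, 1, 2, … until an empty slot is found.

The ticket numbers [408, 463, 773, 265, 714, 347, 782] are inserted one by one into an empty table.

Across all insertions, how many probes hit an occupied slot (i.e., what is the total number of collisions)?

408 hashes to 2; slot 2 is free → place at 2.
463 hashes to 14; slot 14 is free → place at 14.
773 hashes to 9; slot 9 is free → place at 9.
265 hashes to 15; slot 15 is free → place at 15.
714 hashes to 2; 2 taken → place at 3.
347 hashes to 6; slot 6 is free → place at 6.
782 hashes to 2; 2,3 taken → place at 4.
Table: [∅, ∅, 408, 714, 782, ∅, 347, ∅, ∅, 773, ∅, ∅, ∅, ∅, 463, 265, ∅]

3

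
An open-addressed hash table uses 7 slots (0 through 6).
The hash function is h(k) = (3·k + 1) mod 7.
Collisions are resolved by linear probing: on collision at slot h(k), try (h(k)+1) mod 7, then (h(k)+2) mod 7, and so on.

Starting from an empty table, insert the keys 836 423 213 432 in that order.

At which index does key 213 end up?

Insert 836: h=3, slot 3 empty → index 3.
Insert 423: h=3, slot 3 occupied → index 4.
Insert 213: h=3, slots 3,4 occupied → index 5.
Insert 432: h=2, slot 2 empty → index 2.
Table: [—, —, 432, 836, 423, 213, —]

5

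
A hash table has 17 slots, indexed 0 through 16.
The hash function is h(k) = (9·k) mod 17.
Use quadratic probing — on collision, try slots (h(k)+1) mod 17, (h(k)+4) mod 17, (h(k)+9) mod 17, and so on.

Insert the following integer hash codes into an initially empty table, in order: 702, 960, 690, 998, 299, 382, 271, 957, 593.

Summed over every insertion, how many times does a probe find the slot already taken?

8

702 hashes to 11; slot 11 is free => place at 11.
960 hashes to 4; slot 4 is free => place at 4.
690 hashes to 5; slot 5 is free => place at 5.
998 hashes to 6; slot 6 is free => place at 6.
299 hashes to 5; 5,6 taken => place at 9.
382 hashes to 4; 4,5 taken => place at 8.
271 hashes to 8; 8,9 taken => place at 12.
957 hashes to 11; 11,12 taken => place at 15.
593 hashes to 16; slot 16 is free => place at 16.
Table: [—, —, —, —, 960, 690, 998, —, 382, 299, —, 702, 271, —, —, 957, 593]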